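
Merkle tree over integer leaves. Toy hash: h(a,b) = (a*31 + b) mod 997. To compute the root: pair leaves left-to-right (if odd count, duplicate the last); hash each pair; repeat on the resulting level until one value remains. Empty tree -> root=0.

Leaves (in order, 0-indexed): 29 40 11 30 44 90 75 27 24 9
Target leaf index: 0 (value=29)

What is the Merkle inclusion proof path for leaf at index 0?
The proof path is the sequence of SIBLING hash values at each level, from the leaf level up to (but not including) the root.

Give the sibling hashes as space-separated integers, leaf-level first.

L0 (leaves): [29, 40, 11, 30, 44, 90, 75, 27, 24, 9], target index=0
L1: h(29,40)=(29*31+40)%997=939 [pair 0] h(11,30)=(11*31+30)%997=371 [pair 1] h(44,90)=(44*31+90)%997=457 [pair 2] h(75,27)=(75*31+27)%997=358 [pair 3] h(24,9)=(24*31+9)%997=753 [pair 4] -> [939, 371, 457, 358, 753]
  Sibling for proof at L0: 40
L2: h(939,371)=(939*31+371)%997=567 [pair 0] h(457,358)=(457*31+358)%997=567 [pair 1] h(753,753)=(753*31+753)%997=168 [pair 2] -> [567, 567, 168]
  Sibling for proof at L1: 371
L3: h(567,567)=(567*31+567)%997=198 [pair 0] h(168,168)=(168*31+168)%997=391 [pair 1] -> [198, 391]
  Sibling for proof at L2: 567
L4: h(198,391)=(198*31+391)%997=547 [pair 0] -> [547]
  Sibling for proof at L3: 391
Root: 547
Proof path (sibling hashes from leaf to root): [40, 371, 567, 391]

Answer: 40 371 567 391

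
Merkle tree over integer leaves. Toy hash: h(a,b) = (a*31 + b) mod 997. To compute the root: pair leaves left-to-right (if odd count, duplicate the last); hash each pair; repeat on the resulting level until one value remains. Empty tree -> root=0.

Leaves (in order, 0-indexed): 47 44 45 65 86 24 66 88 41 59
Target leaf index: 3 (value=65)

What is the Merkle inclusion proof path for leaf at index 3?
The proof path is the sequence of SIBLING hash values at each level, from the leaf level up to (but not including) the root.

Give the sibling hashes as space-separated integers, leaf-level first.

Answer: 45 504 779 18

Derivation:
L0 (leaves): [47, 44, 45, 65, 86, 24, 66, 88, 41, 59], target index=3
L1: h(47,44)=(47*31+44)%997=504 [pair 0] h(45,65)=(45*31+65)%997=463 [pair 1] h(86,24)=(86*31+24)%997=696 [pair 2] h(66,88)=(66*31+88)%997=140 [pair 3] h(41,59)=(41*31+59)%997=333 [pair 4] -> [504, 463, 696, 140, 333]
  Sibling for proof at L0: 45
L2: h(504,463)=(504*31+463)%997=135 [pair 0] h(696,140)=(696*31+140)%997=779 [pair 1] h(333,333)=(333*31+333)%997=686 [pair 2] -> [135, 779, 686]
  Sibling for proof at L1: 504
L3: h(135,779)=(135*31+779)%997=976 [pair 0] h(686,686)=(686*31+686)%997=18 [pair 1] -> [976, 18]
  Sibling for proof at L2: 779
L4: h(976,18)=(976*31+18)%997=364 [pair 0] -> [364]
  Sibling for proof at L3: 18
Root: 364
Proof path (sibling hashes from leaf to root): [45, 504, 779, 18]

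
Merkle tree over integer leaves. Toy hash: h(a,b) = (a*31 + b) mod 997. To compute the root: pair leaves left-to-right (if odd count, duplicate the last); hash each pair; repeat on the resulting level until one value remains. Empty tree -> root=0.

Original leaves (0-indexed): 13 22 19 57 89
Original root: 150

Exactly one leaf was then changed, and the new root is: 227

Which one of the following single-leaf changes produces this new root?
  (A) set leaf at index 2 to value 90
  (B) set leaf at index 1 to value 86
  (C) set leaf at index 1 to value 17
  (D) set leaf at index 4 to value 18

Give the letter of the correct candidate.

Answer: D

Derivation:
Original leaves: [13, 22, 19, 57, 89]
Target new root: 227
Try each candidate change and compute the resulting root:
Candidate A: set leaf[2] = 90 -> leaves = [13, 22, 90, 57, 89]
  L0: [13, 22, 90, 57, 89]
  L1: h(13,22)=(13*31+22)%997=425 h(90,57)=(90*31+57)%997=853 h(89,89)=(89*31+89)%997=854 -> [425, 853, 854]
  L2: h(425,853)=(425*31+853)%997=70 h(854,854)=(854*31+854)%997=409 -> [70, 409]
  L3: h(70,409)=(70*31+409)%997=585 -> [585]
  root = 585 != target 227
Candidate B: set leaf[1] = 86 -> leaves = [13, 86, 19, 57, 89]
  L0: [13, 86, 19, 57, 89]
  L1: h(13,86)=(13*31+86)%997=489 h(19,57)=(19*31+57)%997=646 h(89,89)=(89*31+89)%997=854 -> [489, 646, 854]
  L2: h(489,646)=(489*31+646)%997=850 h(854,854)=(854*31+854)%997=409 -> [850, 409]
  L3: h(850,409)=(850*31+409)%997=837 -> [837]
  root = 837 != target 227
Candidate C: set leaf[1] = 17 -> leaves = [13, 17, 19, 57, 89]
  L0: [13, 17, 19, 57, 89]
  L1: h(13,17)=(13*31+17)%997=420 h(19,57)=(19*31+57)%997=646 h(89,89)=(89*31+89)%997=854 -> [420, 646, 854]
  L2: h(420,646)=(420*31+646)%997=705 h(854,854)=(854*31+854)%997=409 -> [705, 409]
  L3: h(705,409)=(705*31+409)%997=330 -> [330]
  root = 330 != target 227
Candidate D: set leaf[4] = 18 -> leaves = [13, 22, 19, 57, 18]
  L0: [13, 22, 19, 57, 18]
  L1: h(13,22)=(13*31+22)%997=425 h(19,57)=(19*31+57)%997=646 h(18,18)=(18*31+18)%997=576 -> [425, 646, 576]
  L2: h(425,646)=(425*31+646)%997=860 h(576,576)=(576*31+576)%997=486 -> [860, 486]
  L3: h(860,486)=(860*31+486)%997=227 -> [227]
  root = 227 == target 227  ** MATCH **
Candidate D produces the target root.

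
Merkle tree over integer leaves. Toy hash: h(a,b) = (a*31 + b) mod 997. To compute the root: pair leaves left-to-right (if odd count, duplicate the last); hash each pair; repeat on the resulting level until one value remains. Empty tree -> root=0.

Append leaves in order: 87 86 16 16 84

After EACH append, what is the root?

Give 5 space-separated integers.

Answer: 87 789 46 46 703

Derivation:
After append 87 (leaves=[87]):
  L0: [87]
  root=87
After append 86 (leaves=[87, 86]):
  L0: [87, 86]
  L1: h(87,86)=(87*31+86)%997=789 -> [789]
  root=789
After append 16 (leaves=[87, 86, 16]):
  L0: [87, 86, 16]
  L1: h(87,86)=(87*31+86)%997=789 h(16,16)=(16*31+16)%997=512 -> [789, 512]
  L2: h(789,512)=(789*31+512)%997=46 -> [46]
  root=46
After append 16 (leaves=[87, 86, 16, 16]):
  L0: [87, 86, 16, 16]
  L1: h(87,86)=(87*31+86)%997=789 h(16,16)=(16*31+16)%997=512 -> [789, 512]
  L2: h(789,512)=(789*31+512)%997=46 -> [46]
  root=46
After append 84 (leaves=[87, 86, 16, 16, 84]):
  L0: [87, 86, 16, 16, 84]
  L1: h(87,86)=(87*31+86)%997=789 h(16,16)=(16*31+16)%997=512 h(84,84)=(84*31+84)%997=694 -> [789, 512, 694]
  L2: h(789,512)=(789*31+512)%997=46 h(694,694)=(694*31+694)%997=274 -> [46, 274]
  L3: h(46,274)=(46*31+274)%997=703 -> [703]
  root=703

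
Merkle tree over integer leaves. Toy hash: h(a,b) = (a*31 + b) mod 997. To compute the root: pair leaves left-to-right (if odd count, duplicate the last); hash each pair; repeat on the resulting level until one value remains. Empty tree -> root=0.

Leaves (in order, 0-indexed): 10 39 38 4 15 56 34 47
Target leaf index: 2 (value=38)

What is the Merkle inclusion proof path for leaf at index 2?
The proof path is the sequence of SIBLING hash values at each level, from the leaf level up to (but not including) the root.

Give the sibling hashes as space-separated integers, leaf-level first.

Answer: 4 349 303

Derivation:
L0 (leaves): [10, 39, 38, 4, 15, 56, 34, 47], target index=2
L1: h(10,39)=(10*31+39)%997=349 [pair 0] h(38,4)=(38*31+4)%997=185 [pair 1] h(15,56)=(15*31+56)%997=521 [pair 2] h(34,47)=(34*31+47)%997=104 [pair 3] -> [349, 185, 521, 104]
  Sibling for proof at L0: 4
L2: h(349,185)=(349*31+185)%997=37 [pair 0] h(521,104)=(521*31+104)%997=303 [pair 1] -> [37, 303]
  Sibling for proof at L1: 349
L3: h(37,303)=(37*31+303)%997=453 [pair 0] -> [453]
  Sibling for proof at L2: 303
Root: 453
Proof path (sibling hashes from leaf to root): [4, 349, 303]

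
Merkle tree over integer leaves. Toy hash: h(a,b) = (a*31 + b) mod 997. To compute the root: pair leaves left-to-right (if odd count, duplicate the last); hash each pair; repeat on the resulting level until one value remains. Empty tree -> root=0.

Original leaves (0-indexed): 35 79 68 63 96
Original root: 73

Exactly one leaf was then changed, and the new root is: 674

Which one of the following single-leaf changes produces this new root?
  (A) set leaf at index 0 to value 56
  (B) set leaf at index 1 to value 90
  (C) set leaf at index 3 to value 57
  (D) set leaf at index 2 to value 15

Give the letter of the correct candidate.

Answer: B

Derivation:
Original leaves: [35, 79, 68, 63, 96]
Target new root: 674
Try each candidate change and compute the resulting root:
Candidate A: set leaf[0] = 56 -> leaves = [56, 79, 68, 63, 96]
  L0: [56, 79, 68, 63, 96]
  L1: h(56,79)=(56*31+79)%997=818 h(68,63)=(68*31+63)%997=177 h(96,96)=(96*31+96)%997=81 -> [818, 177, 81]
  L2: h(818,177)=(818*31+177)%997=610 h(81,81)=(81*31+81)%997=598 -> [610, 598]
  L3: h(610,598)=(610*31+598)%997=565 -> [565]
  root = 565 != target 674
Candidate B: set leaf[1] = 90 -> leaves = [35, 90, 68, 63, 96]
  L0: [35, 90, 68, 63, 96]
  L1: h(35,90)=(35*31+90)%997=178 h(68,63)=(68*31+63)%997=177 h(96,96)=(96*31+96)%997=81 -> [178, 177, 81]
  L2: h(178,177)=(178*31+177)%997=710 h(81,81)=(81*31+81)%997=598 -> [710, 598]
  L3: h(710,598)=(710*31+598)%997=674 -> [674]
  root = 674 == target 674  ** MATCH **
Candidate C: set leaf[3] = 57 -> leaves = [35, 79, 68, 57, 96]
  L0: [35, 79, 68, 57, 96]
  L1: h(35,79)=(35*31+79)%997=167 h(68,57)=(68*31+57)%997=171 h(96,96)=(96*31+96)%997=81 -> [167, 171, 81]
  L2: h(167,171)=(167*31+171)%997=363 h(81,81)=(81*31+81)%997=598 -> [363, 598]
  L3: h(363,598)=(363*31+598)%997=884 -> [884]
  root = 884 != target 674
Candidate D: set leaf[2] = 15 -> leaves = [35, 79, 15, 63, 96]
  L0: [35, 79, 15, 63, 96]
  L1: h(35,79)=(35*31+79)%997=167 h(15,63)=(15*31+63)%997=528 h(96,96)=(96*31+96)%997=81 -> [167, 528, 81]
  L2: h(167,528)=(167*31+528)%997=720 h(81,81)=(81*31+81)%997=598 -> [720, 598]
  L3: h(720,598)=(720*31+598)%997=984 -> [984]
  root = 984 != target 674
Candidate B produces the target root.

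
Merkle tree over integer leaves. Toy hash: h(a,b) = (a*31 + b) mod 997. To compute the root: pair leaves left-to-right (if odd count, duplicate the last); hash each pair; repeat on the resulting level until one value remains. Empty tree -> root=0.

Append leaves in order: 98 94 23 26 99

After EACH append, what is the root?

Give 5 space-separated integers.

Answer: 98 141 122 125 566

Derivation:
After append 98 (leaves=[98]):
  L0: [98]
  root=98
After append 94 (leaves=[98, 94]):
  L0: [98, 94]
  L1: h(98,94)=(98*31+94)%997=141 -> [141]
  root=141
After append 23 (leaves=[98, 94, 23]):
  L0: [98, 94, 23]
  L1: h(98,94)=(98*31+94)%997=141 h(23,23)=(23*31+23)%997=736 -> [141, 736]
  L2: h(141,736)=(141*31+736)%997=122 -> [122]
  root=122
After append 26 (leaves=[98, 94, 23, 26]):
  L0: [98, 94, 23, 26]
  L1: h(98,94)=(98*31+94)%997=141 h(23,26)=(23*31+26)%997=739 -> [141, 739]
  L2: h(141,739)=(141*31+739)%997=125 -> [125]
  root=125
After append 99 (leaves=[98, 94, 23, 26, 99]):
  L0: [98, 94, 23, 26, 99]
  L1: h(98,94)=(98*31+94)%997=141 h(23,26)=(23*31+26)%997=739 h(99,99)=(99*31+99)%997=177 -> [141, 739, 177]
  L2: h(141,739)=(141*31+739)%997=125 h(177,177)=(177*31+177)%997=679 -> [125, 679]
  L3: h(125,679)=(125*31+679)%997=566 -> [566]
  root=566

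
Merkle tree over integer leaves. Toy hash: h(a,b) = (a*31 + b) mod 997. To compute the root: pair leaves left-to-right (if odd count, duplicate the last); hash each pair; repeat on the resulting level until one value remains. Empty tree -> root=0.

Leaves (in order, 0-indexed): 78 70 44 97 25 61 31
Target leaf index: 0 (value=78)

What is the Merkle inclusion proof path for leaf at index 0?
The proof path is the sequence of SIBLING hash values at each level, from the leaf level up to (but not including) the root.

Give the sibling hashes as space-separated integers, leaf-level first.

Answer: 70 464 986

Derivation:
L0 (leaves): [78, 70, 44, 97, 25, 61, 31], target index=0
L1: h(78,70)=(78*31+70)%997=494 [pair 0] h(44,97)=(44*31+97)%997=464 [pair 1] h(25,61)=(25*31+61)%997=836 [pair 2] h(31,31)=(31*31+31)%997=992 [pair 3] -> [494, 464, 836, 992]
  Sibling for proof at L0: 70
L2: h(494,464)=(494*31+464)%997=823 [pair 0] h(836,992)=(836*31+992)%997=986 [pair 1] -> [823, 986]
  Sibling for proof at L1: 464
L3: h(823,986)=(823*31+986)%997=577 [pair 0] -> [577]
  Sibling for proof at L2: 986
Root: 577
Proof path (sibling hashes from leaf to root): [70, 464, 986]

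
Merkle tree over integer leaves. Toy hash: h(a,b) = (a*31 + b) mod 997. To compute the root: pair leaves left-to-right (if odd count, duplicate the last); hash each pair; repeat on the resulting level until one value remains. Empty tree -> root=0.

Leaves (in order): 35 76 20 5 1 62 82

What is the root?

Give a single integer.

L0: [35, 76, 20, 5, 1, 62, 82]
L1: h(35,76)=(35*31+76)%997=164 h(20,5)=(20*31+5)%997=625 h(1,62)=(1*31+62)%997=93 h(82,82)=(82*31+82)%997=630 -> [164, 625, 93, 630]
L2: h(164,625)=(164*31+625)%997=724 h(93,630)=(93*31+630)%997=522 -> [724, 522]
L3: h(724,522)=(724*31+522)%997=35 -> [35]

Answer: 35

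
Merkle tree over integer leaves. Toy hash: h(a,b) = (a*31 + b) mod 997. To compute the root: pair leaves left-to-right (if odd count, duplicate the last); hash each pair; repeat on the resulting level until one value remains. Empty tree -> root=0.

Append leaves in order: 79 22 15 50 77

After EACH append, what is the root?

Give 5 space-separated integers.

Answer: 79 477 312 347 872

Derivation:
After append 79 (leaves=[79]):
  L0: [79]
  root=79
After append 22 (leaves=[79, 22]):
  L0: [79, 22]
  L1: h(79,22)=(79*31+22)%997=477 -> [477]
  root=477
After append 15 (leaves=[79, 22, 15]):
  L0: [79, 22, 15]
  L1: h(79,22)=(79*31+22)%997=477 h(15,15)=(15*31+15)%997=480 -> [477, 480]
  L2: h(477,480)=(477*31+480)%997=312 -> [312]
  root=312
After append 50 (leaves=[79, 22, 15, 50]):
  L0: [79, 22, 15, 50]
  L1: h(79,22)=(79*31+22)%997=477 h(15,50)=(15*31+50)%997=515 -> [477, 515]
  L2: h(477,515)=(477*31+515)%997=347 -> [347]
  root=347
After append 77 (leaves=[79, 22, 15, 50, 77]):
  L0: [79, 22, 15, 50, 77]
  L1: h(79,22)=(79*31+22)%997=477 h(15,50)=(15*31+50)%997=515 h(77,77)=(77*31+77)%997=470 -> [477, 515, 470]
  L2: h(477,515)=(477*31+515)%997=347 h(470,470)=(470*31+470)%997=85 -> [347, 85]
  L3: h(347,85)=(347*31+85)%997=872 -> [872]
  root=872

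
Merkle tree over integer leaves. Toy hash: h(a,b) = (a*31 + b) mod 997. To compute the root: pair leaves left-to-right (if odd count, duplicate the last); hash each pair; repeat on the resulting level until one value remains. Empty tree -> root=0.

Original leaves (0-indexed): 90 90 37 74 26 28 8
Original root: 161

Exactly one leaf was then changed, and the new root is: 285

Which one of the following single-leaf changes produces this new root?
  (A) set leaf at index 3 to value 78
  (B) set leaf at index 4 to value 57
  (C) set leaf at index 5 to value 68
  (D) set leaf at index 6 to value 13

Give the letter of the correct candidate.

Original leaves: [90, 90, 37, 74, 26, 28, 8]
Target new root: 285
Try each candidate change and compute the resulting root:
Candidate A: set leaf[3] = 78 -> leaves = [90, 90, 37, 78, 26, 28, 8]
  L0: [90, 90, 37, 78, 26, 28, 8]
  L1: h(90,90)=(90*31+90)%997=886 h(37,78)=(37*31+78)%997=228 h(26,28)=(26*31+28)%997=834 h(8,8)=(8*31+8)%997=256 -> [886, 228, 834, 256]
  L2: h(886,228)=(886*31+228)%997=775 h(834,256)=(834*31+256)%997=188 -> [775, 188]
  L3: h(775,188)=(775*31+188)%997=285 -> [285]
  root = 285 == target 285  ** MATCH **
Candidate B: set leaf[4] = 57 -> leaves = [90, 90, 37, 74, 57, 28, 8]
  L0: [90, 90, 37, 74, 57, 28, 8]
  L1: h(90,90)=(90*31+90)%997=886 h(37,74)=(37*31+74)%997=224 h(57,28)=(57*31+28)%997=798 h(8,8)=(8*31+8)%997=256 -> [886, 224, 798, 256]
  L2: h(886,224)=(886*31+224)%997=771 h(798,256)=(798*31+256)%997=69 -> [771, 69]
  L3: h(771,69)=(771*31+69)%997=42 -> [42]
  root = 42 != target 285
Candidate C: set leaf[5] = 68 -> leaves = [90, 90, 37, 74, 26, 68, 8]
  L0: [90, 90, 37, 74, 26, 68, 8]
  L1: h(90,90)=(90*31+90)%997=886 h(37,74)=(37*31+74)%997=224 h(26,68)=(26*31+68)%997=874 h(8,8)=(8*31+8)%997=256 -> [886, 224, 874, 256]
  L2: h(886,224)=(886*31+224)%997=771 h(874,256)=(874*31+256)%997=431 -> [771, 431]
  L3: h(771,431)=(771*31+431)%997=404 -> [404]
  root = 404 != target 285
Candidate D: set leaf[6] = 13 -> leaves = [90, 90, 37, 74, 26, 28, 13]
  L0: [90, 90, 37, 74, 26, 28, 13]
  L1: h(90,90)=(90*31+90)%997=886 h(37,74)=(37*31+74)%997=224 h(26,28)=(26*31+28)%997=834 h(13,13)=(13*31+13)%997=416 -> [886, 224, 834, 416]
  L2: h(886,224)=(886*31+224)%997=771 h(834,416)=(834*31+416)%997=348 -> [771, 348]
  L3: h(771,348)=(771*31+348)%997=321 -> [321]
  root = 321 != target 285
Candidate A produces the target root.

Answer: A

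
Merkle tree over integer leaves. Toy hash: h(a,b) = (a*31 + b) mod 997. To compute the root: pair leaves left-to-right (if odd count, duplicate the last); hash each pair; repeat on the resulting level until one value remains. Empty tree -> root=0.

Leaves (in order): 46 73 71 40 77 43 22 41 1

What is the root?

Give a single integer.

Answer: 765

Derivation:
L0: [46, 73, 71, 40, 77, 43, 22, 41, 1]
L1: h(46,73)=(46*31+73)%997=502 h(71,40)=(71*31+40)%997=247 h(77,43)=(77*31+43)%997=436 h(22,41)=(22*31+41)%997=723 h(1,1)=(1*31+1)%997=32 -> [502, 247, 436, 723, 32]
L2: h(502,247)=(502*31+247)%997=854 h(436,723)=(436*31+723)%997=281 h(32,32)=(32*31+32)%997=27 -> [854, 281, 27]
L3: h(854,281)=(854*31+281)%997=833 h(27,27)=(27*31+27)%997=864 -> [833, 864]
L4: h(833,864)=(833*31+864)%997=765 -> [765]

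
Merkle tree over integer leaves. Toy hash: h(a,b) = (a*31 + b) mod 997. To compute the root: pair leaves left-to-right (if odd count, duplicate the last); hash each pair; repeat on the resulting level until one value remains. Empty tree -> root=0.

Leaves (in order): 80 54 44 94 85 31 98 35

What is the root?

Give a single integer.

L0: [80, 54, 44, 94, 85, 31, 98, 35]
L1: h(80,54)=(80*31+54)%997=540 h(44,94)=(44*31+94)%997=461 h(85,31)=(85*31+31)%997=672 h(98,35)=(98*31+35)%997=82 -> [540, 461, 672, 82]
L2: h(540,461)=(540*31+461)%997=252 h(672,82)=(672*31+82)%997=974 -> [252, 974]
L3: h(252,974)=(252*31+974)%997=810 -> [810]

Answer: 810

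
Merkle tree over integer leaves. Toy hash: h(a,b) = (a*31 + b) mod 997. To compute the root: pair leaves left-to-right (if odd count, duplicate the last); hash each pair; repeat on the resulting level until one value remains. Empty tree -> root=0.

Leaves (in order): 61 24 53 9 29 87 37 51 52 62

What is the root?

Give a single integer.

Answer: 757

Derivation:
L0: [61, 24, 53, 9, 29, 87, 37, 51, 52, 62]
L1: h(61,24)=(61*31+24)%997=918 h(53,9)=(53*31+9)%997=655 h(29,87)=(29*31+87)%997=986 h(37,51)=(37*31+51)%997=201 h(52,62)=(52*31+62)%997=677 -> [918, 655, 986, 201, 677]
L2: h(918,655)=(918*31+655)%997=200 h(986,201)=(986*31+201)%997=857 h(677,677)=(677*31+677)%997=727 -> [200, 857, 727]
L3: h(200,857)=(200*31+857)%997=78 h(727,727)=(727*31+727)%997=333 -> [78, 333]
L4: h(78,333)=(78*31+333)%997=757 -> [757]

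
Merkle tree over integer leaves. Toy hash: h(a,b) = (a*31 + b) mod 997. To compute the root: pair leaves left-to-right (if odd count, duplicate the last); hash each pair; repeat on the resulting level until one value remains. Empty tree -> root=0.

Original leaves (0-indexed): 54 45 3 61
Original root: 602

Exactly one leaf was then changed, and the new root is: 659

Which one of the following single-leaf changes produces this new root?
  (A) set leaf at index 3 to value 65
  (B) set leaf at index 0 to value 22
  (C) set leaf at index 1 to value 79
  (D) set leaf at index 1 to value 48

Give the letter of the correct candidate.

Answer: C

Derivation:
Original leaves: [54, 45, 3, 61]
Target new root: 659
Try each candidate change and compute the resulting root:
Candidate A: set leaf[3] = 65 -> leaves = [54, 45, 3, 65]
  L0: [54, 45, 3, 65]
  L1: h(54,45)=(54*31+45)%997=722 h(3,65)=(3*31+65)%997=158 -> [722, 158]
  L2: h(722,158)=(722*31+158)%997=606 -> [606]
  root = 606 != target 659
Candidate B: set leaf[0] = 22 -> leaves = [22, 45, 3, 61]
  L0: [22, 45, 3, 61]
  L1: h(22,45)=(22*31+45)%997=727 h(3,61)=(3*31+61)%997=154 -> [727, 154]
  L2: h(727,154)=(727*31+154)%997=757 -> [757]
  root = 757 != target 659
Candidate C: set leaf[1] = 79 -> leaves = [54, 79, 3, 61]
  L0: [54, 79, 3, 61]
  L1: h(54,79)=(54*31+79)%997=756 h(3,61)=(3*31+61)%997=154 -> [756, 154]
  L2: h(756,154)=(756*31+154)%997=659 -> [659]
  root = 659 == target 659  ** MATCH **
Candidate D: set leaf[1] = 48 -> leaves = [54, 48, 3, 61]
  L0: [54, 48, 3, 61]
  L1: h(54,48)=(54*31+48)%997=725 h(3,61)=(3*31+61)%997=154 -> [725, 154]
  L2: h(725,154)=(725*31+154)%997=695 -> [695]
  root = 695 != target 659
Candidate C produces the target root.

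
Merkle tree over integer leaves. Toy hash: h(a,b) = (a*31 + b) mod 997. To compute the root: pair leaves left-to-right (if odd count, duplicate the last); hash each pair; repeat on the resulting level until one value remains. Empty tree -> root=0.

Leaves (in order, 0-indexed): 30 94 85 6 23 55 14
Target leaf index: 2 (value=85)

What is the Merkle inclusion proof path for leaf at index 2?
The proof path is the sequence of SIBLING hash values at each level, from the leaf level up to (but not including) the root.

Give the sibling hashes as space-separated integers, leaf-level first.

L0 (leaves): [30, 94, 85, 6, 23, 55, 14], target index=2
L1: h(30,94)=(30*31+94)%997=27 [pair 0] h(85,6)=(85*31+6)%997=647 [pair 1] h(23,55)=(23*31+55)%997=768 [pair 2] h(14,14)=(14*31+14)%997=448 [pair 3] -> [27, 647, 768, 448]
  Sibling for proof at L0: 6
L2: h(27,647)=(27*31+647)%997=487 [pair 0] h(768,448)=(768*31+448)%997=328 [pair 1] -> [487, 328]
  Sibling for proof at L1: 27
L3: h(487,328)=(487*31+328)%997=470 [pair 0] -> [470]
  Sibling for proof at L2: 328
Root: 470
Proof path (sibling hashes from leaf to root): [6, 27, 328]

Answer: 6 27 328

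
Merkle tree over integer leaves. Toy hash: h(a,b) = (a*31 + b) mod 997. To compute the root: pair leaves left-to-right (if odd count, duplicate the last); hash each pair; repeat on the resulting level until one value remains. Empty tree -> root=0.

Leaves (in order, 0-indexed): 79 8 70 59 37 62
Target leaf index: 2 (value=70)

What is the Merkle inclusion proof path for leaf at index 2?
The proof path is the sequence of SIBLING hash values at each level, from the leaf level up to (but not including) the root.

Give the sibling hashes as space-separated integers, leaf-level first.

L0 (leaves): [79, 8, 70, 59, 37, 62], target index=2
L1: h(79,8)=(79*31+8)%997=463 [pair 0] h(70,59)=(70*31+59)%997=235 [pair 1] h(37,62)=(37*31+62)%997=212 [pair 2] -> [463, 235, 212]
  Sibling for proof at L0: 59
L2: h(463,235)=(463*31+235)%997=630 [pair 0] h(212,212)=(212*31+212)%997=802 [pair 1] -> [630, 802]
  Sibling for proof at L1: 463
L3: h(630,802)=(630*31+802)%997=392 [pair 0] -> [392]
  Sibling for proof at L2: 802
Root: 392
Proof path (sibling hashes from leaf to root): [59, 463, 802]

Answer: 59 463 802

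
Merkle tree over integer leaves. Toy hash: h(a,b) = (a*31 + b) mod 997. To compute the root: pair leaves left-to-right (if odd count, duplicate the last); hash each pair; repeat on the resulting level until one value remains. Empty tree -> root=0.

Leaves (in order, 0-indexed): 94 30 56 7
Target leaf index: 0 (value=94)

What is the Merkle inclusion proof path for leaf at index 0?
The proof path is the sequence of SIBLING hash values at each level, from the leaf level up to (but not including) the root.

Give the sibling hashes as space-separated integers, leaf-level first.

Answer: 30 746

Derivation:
L0 (leaves): [94, 30, 56, 7], target index=0
L1: h(94,30)=(94*31+30)%997=950 [pair 0] h(56,7)=(56*31+7)%997=746 [pair 1] -> [950, 746]
  Sibling for proof at L0: 30
L2: h(950,746)=(950*31+746)%997=286 [pair 0] -> [286]
  Sibling for proof at L1: 746
Root: 286
Proof path (sibling hashes from leaf to root): [30, 746]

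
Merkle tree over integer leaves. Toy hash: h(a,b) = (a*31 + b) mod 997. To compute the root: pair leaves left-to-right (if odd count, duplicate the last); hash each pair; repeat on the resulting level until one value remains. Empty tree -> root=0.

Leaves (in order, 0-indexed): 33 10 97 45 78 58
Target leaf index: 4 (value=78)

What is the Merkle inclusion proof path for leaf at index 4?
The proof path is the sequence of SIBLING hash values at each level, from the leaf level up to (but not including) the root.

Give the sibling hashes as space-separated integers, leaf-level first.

Answer: 58 482 180

Derivation:
L0 (leaves): [33, 10, 97, 45, 78, 58], target index=4
L1: h(33,10)=(33*31+10)%997=36 [pair 0] h(97,45)=(97*31+45)%997=61 [pair 1] h(78,58)=(78*31+58)%997=482 [pair 2] -> [36, 61, 482]
  Sibling for proof at L0: 58
L2: h(36,61)=(36*31+61)%997=180 [pair 0] h(482,482)=(482*31+482)%997=469 [pair 1] -> [180, 469]
  Sibling for proof at L1: 482
L3: h(180,469)=(180*31+469)%997=67 [pair 0] -> [67]
  Sibling for proof at L2: 180
Root: 67
Proof path (sibling hashes from leaf to root): [58, 482, 180]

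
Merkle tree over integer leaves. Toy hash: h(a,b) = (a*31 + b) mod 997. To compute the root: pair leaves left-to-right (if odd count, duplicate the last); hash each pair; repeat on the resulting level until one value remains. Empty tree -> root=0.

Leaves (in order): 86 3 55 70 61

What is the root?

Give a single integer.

Answer: 468

Derivation:
L0: [86, 3, 55, 70, 61]
L1: h(86,3)=(86*31+3)%997=675 h(55,70)=(55*31+70)%997=778 h(61,61)=(61*31+61)%997=955 -> [675, 778, 955]
L2: h(675,778)=(675*31+778)%997=766 h(955,955)=(955*31+955)%997=650 -> [766, 650]
L3: h(766,650)=(766*31+650)%997=468 -> [468]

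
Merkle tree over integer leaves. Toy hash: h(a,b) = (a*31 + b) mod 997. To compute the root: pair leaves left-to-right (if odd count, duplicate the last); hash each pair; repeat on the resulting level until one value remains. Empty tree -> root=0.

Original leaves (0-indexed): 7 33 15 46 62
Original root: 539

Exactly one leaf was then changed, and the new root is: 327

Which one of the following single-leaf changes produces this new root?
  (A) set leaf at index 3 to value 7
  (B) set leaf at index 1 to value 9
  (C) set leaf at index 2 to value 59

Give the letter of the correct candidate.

Answer: A

Derivation:
Original leaves: [7, 33, 15, 46, 62]
Target new root: 327
Try each candidate change and compute the resulting root:
Candidate A: set leaf[3] = 7 -> leaves = [7, 33, 15, 7, 62]
  L0: [7, 33, 15, 7, 62]
  L1: h(7,33)=(7*31+33)%997=250 h(15,7)=(15*31+7)%997=472 h(62,62)=(62*31+62)%997=987 -> [250, 472, 987]
  L2: h(250,472)=(250*31+472)%997=246 h(987,987)=(987*31+987)%997=677 -> [246, 677]
  L3: h(246,677)=(246*31+677)%997=327 -> [327]
  root = 327 == target 327  ** MATCH **
Candidate B: set leaf[1] = 9 -> leaves = [7, 9, 15, 46, 62]
  L0: [7, 9, 15, 46, 62]
  L1: h(7,9)=(7*31+9)%997=226 h(15,46)=(15*31+46)%997=511 h(62,62)=(62*31+62)%997=987 -> [226, 511, 987]
  L2: h(226,511)=(226*31+511)%997=538 h(987,987)=(987*31+987)%997=677 -> [538, 677]
  L3: h(538,677)=(538*31+677)%997=406 -> [406]
  root = 406 != target 327
Candidate C: set leaf[2] = 59 -> leaves = [7, 33, 59, 46, 62]
  L0: [7, 33, 59, 46, 62]
  L1: h(7,33)=(7*31+33)%997=250 h(59,46)=(59*31+46)%997=878 h(62,62)=(62*31+62)%997=987 -> [250, 878, 987]
  L2: h(250,878)=(250*31+878)%997=652 h(987,987)=(987*31+987)%997=677 -> [652, 677]
  L3: h(652,677)=(652*31+677)%997=949 -> [949]
  root = 949 != target 327
Candidate A produces the target root.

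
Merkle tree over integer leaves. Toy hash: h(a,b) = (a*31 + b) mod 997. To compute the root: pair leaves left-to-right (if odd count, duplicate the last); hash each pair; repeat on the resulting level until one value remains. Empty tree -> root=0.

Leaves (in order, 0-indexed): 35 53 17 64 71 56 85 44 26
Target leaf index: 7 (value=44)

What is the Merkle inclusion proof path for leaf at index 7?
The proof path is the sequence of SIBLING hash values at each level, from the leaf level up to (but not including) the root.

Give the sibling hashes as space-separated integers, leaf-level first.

L0 (leaves): [35, 53, 17, 64, 71, 56, 85, 44, 26], target index=7
L1: h(35,53)=(35*31+53)%997=141 [pair 0] h(17,64)=(17*31+64)%997=591 [pair 1] h(71,56)=(71*31+56)%997=263 [pair 2] h(85,44)=(85*31+44)%997=685 [pair 3] h(26,26)=(26*31+26)%997=832 [pair 4] -> [141, 591, 263, 685, 832]
  Sibling for proof at L0: 85
L2: h(141,591)=(141*31+591)%997=974 [pair 0] h(263,685)=(263*31+685)%997=862 [pair 1] h(832,832)=(832*31+832)%997=702 [pair 2] -> [974, 862, 702]
  Sibling for proof at L1: 263
L3: h(974,862)=(974*31+862)%997=149 [pair 0] h(702,702)=(702*31+702)%997=530 [pair 1] -> [149, 530]
  Sibling for proof at L2: 974
L4: h(149,530)=(149*31+530)%997=164 [pair 0] -> [164]
  Sibling for proof at L3: 530
Root: 164
Proof path (sibling hashes from leaf to root): [85, 263, 974, 530]

Answer: 85 263 974 530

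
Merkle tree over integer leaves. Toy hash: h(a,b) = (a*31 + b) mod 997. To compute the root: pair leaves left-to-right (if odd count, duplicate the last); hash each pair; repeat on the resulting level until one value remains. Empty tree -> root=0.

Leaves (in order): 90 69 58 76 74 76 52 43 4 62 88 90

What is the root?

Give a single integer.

Answer: 484

Derivation:
L0: [90, 69, 58, 76, 74, 76, 52, 43, 4, 62, 88, 90]
L1: h(90,69)=(90*31+69)%997=865 h(58,76)=(58*31+76)%997=877 h(74,76)=(74*31+76)%997=376 h(52,43)=(52*31+43)%997=658 h(4,62)=(4*31+62)%997=186 h(88,90)=(88*31+90)%997=824 -> [865, 877, 376, 658, 186, 824]
L2: h(865,877)=(865*31+877)%997=773 h(376,658)=(376*31+658)%997=350 h(186,824)=(186*31+824)%997=608 -> [773, 350, 608]
L3: h(773,350)=(773*31+350)%997=385 h(608,608)=(608*31+608)%997=513 -> [385, 513]
L4: h(385,513)=(385*31+513)%997=484 -> [484]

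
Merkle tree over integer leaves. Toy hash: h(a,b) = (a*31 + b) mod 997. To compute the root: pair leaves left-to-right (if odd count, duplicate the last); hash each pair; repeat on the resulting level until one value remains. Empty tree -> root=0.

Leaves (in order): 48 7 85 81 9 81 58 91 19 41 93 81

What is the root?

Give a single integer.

L0: [48, 7, 85, 81, 9, 81, 58, 91, 19, 41, 93, 81]
L1: h(48,7)=(48*31+7)%997=498 h(85,81)=(85*31+81)%997=722 h(9,81)=(9*31+81)%997=360 h(58,91)=(58*31+91)%997=892 h(19,41)=(19*31+41)%997=630 h(93,81)=(93*31+81)%997=970 -> [498, 722, 360, 892, 630, 970]
L2: h(498,722)=(498*31+722)%997=208 h(360,892)=(360*31+892)%997=88 h(630,970)=(630*31+970)%997=560 -> [208, 88, 560]
L3: h(208,88)=(208*31+88)%997=554 h(560,560)=(560*31+560)%997=971 -> [554, 971]
L4: h(554,971)=(554*31+971)%997=199 -> [199]

Answer: 199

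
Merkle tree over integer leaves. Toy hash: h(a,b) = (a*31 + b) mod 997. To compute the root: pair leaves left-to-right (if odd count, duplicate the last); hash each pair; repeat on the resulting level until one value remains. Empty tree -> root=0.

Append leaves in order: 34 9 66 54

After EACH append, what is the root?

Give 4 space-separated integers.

Answer: 34 66 170 158

Derivation:
After append 34 (leaves=[34]):
  L0: [34]
  root=34
After append 9 (leaves=[34, 9]):
  L0: [34, 9]
  L1: h(34,9)=(34*31+9)%997=66 -> [66]
  root=66
After append 66 (leaves=[34, 9, 66]):
  L0: [34, 9, 66]
  L1: h(34,9)=(34*31+9)%997=66 h(66,66)=(66*31+66)%997=118 -> [66, 118]
  L2: h(66,118)=(66*31+118)%997=170 -> [170]
  root=170
After append 54 (leaves=[34, 9, 66, 54]):
  L0: [34, 9, 66, 54]
  L1: h(34,9)=(34*31+9)%997=66 h(66,54)=(66*31+54)%997=106 -> [66, 106]
  L2: h(66,106)=(66*31+106)%997=158 -> [158]
  root=158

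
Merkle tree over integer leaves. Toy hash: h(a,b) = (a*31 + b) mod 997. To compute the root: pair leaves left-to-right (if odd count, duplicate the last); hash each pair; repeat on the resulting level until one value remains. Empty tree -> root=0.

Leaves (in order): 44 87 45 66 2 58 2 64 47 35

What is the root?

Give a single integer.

Answer: 47

Derivation:
L0: [44, 87, 45, 66, 2, 58, 2, 64, 47, 35]
L1: h(44,87)=(44*31+87)%997=454 h(45,66)=(45*31+66)%997=464 h(2,58)=(2*31+58)%997=120 h(2,64)=(2*31+64)%997=126 h(47,35)=(47*31+35)%997=495 -> [454, 464, 120, 126, 495]
L2: h(454,464)=(454*31+464)%997=580 h(120,126)=(120*31+126)%997=855 h(495,495)=(495*31+495)%997=885 -> [580, 855, 885]
L3: h(580,855)=(580*31+855)%997=889 h(885,885)=(885*31+885)%997=404 -> [889, 404]
L4: h(889,404)=(889*31+404)%997=47 -> [47]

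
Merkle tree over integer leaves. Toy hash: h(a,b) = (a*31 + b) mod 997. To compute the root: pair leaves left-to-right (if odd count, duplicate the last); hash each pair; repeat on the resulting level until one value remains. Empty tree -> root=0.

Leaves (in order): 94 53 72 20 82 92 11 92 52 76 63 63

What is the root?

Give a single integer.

Answer: 143

Derivation:
L0: [94, 53, 72, 20, 82, 92, 11, 92, 52, 76, 63, 63]
L1: h(94,53)=(94*31+53)%997=973 h(72,20)=(72*31+20)%997=258 h(82,92)=(82*31+92)%997=640 h(11,92)=(11*31+92)%997=433 h(52,76)=(52*31+76)%997=691 h(63,63)=(63*31+63)%997=22 -> [973, 258, 640, 433, 691, 22]
L2: h(973,258)=(973*31+258)%997=511 h(640,433)=(640*31+433)%997=333 h(691,22)=(691*31+22)%997=506 -> [511, 333, 506]
L3: h(511,333)=(511*31+333)%997=222 h(506,506)=(506*31+506)%997=240 -> [222, 240]
L4: h(222,240)=(222*31+240)%997=143 -> [143]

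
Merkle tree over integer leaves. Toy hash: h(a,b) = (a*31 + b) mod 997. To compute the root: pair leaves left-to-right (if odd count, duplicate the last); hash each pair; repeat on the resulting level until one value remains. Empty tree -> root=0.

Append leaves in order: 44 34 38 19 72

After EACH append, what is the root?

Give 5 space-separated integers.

After append 44 (leaves=[44]):
  L0: [44]
  root=44
After append 34 (leaves=[44, 34]):
  L0: [44, 34]
  L1: h(44,34)=(44*31+34)%997=401 -> [401]
  root=401
After append 38 (leaves=[44, 34, 38]):
  L0: [44, 34, 38]
  L1: h(44,34)=(44*31+34)%997=401 h(38,38)=(38*31+38)%997=219 -> [401, 219]
  L2: h(401,219)=(401*31+219)%997=686 -> [686]
  root=686
After append 19 (leaves=[44, 34, 38, 19]):
  L0: [44, 34, 38, 19]
  L1: h(44,34)=(44*31+34)%997=401 h(38,19)=(38*31+19)%997=200 -> [401, 200]
  L2: h(401,200)=(401*31+200)%997=667 -> [667]
  root=667
After append 72 (leaves=[44, 34, 38, 19, 72]):
  L0: [44, 34, 38, 19, 72]
  L1: h(44,34)=(44*31+34)%997=401 h(38,19)=(38*31+19)%997=200 h(72,72)=(72*31+72)%997=310 -> [401, 200, 310]
  L2: h(401,200)=(401*31+200)%997=667 h(310,310)=(310*31+310)%997=947 -> [667, 947]
  L3: h(667,947)=(667*31+947)%997=687 -> [687]
  root=687

Answer: 44 401 686 667 687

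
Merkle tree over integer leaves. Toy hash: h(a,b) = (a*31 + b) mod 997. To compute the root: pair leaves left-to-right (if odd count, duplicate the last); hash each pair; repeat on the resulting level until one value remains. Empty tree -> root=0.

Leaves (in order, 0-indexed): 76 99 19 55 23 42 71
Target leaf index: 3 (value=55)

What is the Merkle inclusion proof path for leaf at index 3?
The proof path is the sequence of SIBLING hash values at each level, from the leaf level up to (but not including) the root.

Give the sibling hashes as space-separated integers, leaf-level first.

Answer: 19 461 752

Derivation:
L0 (leaves): [76, 99, 19, 55, 23, 42, 71], target index=3
L1: h(76,99)=(76*31+99)%997=461 [pair 0] h(19,55)=(19*31+55)%997=644 [pair 1] h(23,42)=(23*31+42)%997=755 [pair 2] h(71,71)=(71*31+71)%997=278 [pair 3] -> [461, 644, 755, 278]
  Sibling for proof at L0: 19
L2: h(461,644)=(461*31+644)%997=977 [pair 0] h(755,278)=(755*31+278)%997=752 [pair 1] -> [977, 752]
  Sibling for proof at L1: 461
L3: h(977,752)=(977*31+752)%997=132 [pair 0] -> [132]
  Sibling for proof at L2: 752
Root: 132
Proof path (sibling hashes from leaf to root): [19, 461, 752]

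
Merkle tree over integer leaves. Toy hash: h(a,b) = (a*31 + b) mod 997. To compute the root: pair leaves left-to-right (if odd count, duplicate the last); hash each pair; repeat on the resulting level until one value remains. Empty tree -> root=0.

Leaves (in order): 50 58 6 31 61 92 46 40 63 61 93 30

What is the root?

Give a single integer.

L0: [50, 58, 6, 31, 61, 92, 46, 40, 63, 61, 93, 30]
L1: h(50,58)=(50*31+58)%997=611 h(6,31)=(6*31+31)%997=217 h(61,92)=(61*31+92)%997=986 h(46,40)=(46*31+40)%997=469 h(63,61)=(63*31+61)%997=20 h(93,30)=(93*31+30)%997=919 -> [611, 217, 986, 469, 20, 919]
L2: h(611,217)=(611*31+217)%997=215 h(986,469)=(986*31+469)%997=128 h(20,919)=(20*31+919)%997=542 -> [215, 128, 542]
L3: h(215,128)=(215*31+128)%997=811 h(542,542)=(542*31+542)%997=395 -> [811, 395]
L4: h(811,395)=(811*31+395)%997=611 -> [611]

Answer: 611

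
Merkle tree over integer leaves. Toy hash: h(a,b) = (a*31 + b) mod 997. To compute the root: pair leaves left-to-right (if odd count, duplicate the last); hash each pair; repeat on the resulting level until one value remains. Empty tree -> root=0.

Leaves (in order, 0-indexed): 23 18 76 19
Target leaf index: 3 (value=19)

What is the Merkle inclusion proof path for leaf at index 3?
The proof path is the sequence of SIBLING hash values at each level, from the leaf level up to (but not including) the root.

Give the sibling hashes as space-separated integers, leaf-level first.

L0 (leaves): [23, 18, 76, 19], target index=3
L1: h(23,18)=(23*31+18)%997=731 [pair 0] h(76,19)=(76*31+19)%997=381 [pair 1] -> [731, 381]
  Sibling for proof at L0: 76
L2: h(731,381)=(731*31+381)%997=111 [pair 0] -> [111]
  Sibling for proof at L1: 731
Root: 111
Proof path (sibling hashes from leaf to root): [76, 731]

Answer: 76 731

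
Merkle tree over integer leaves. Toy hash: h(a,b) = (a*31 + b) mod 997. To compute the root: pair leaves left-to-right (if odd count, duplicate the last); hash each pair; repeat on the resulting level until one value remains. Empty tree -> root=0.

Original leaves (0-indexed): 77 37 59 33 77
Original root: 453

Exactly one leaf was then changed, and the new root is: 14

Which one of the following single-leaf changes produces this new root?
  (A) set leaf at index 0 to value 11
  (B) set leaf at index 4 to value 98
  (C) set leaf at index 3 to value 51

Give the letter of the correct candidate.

Original leaves: [77, 37, 59, 33, 77]
Target new root: 14
Try each candidate change and compute the resulting root:
Candidate A: set leaf[0] = 11 -> leaves = [11, 37, 59, 33, 77]
  L0: [11, 37, 59, 33, 77]
  L1: h(11,37)=(11*31+37)%997=378 h(59,33)=(59*31+33)%997=865 h(77,77)=(77*31+77)%997=470 -> [378, 865, 470]
  L2: h(378,865)=(378*31+865)%997=619 h(470,470)=(470*31+470)%997=85 -> [619, 85]
  L3: h(619,85)=(619*31+85)%997=331 -> [331]
  root = 331 != target 14
Candidate B: set leaf[4] = 98 -> leaves = [77, 37, 59, 33, 98]
  L0: [77, 37, 59, 33, 98]
  L1: h(77,37)=(77*31+37)%997=430 h(59,33)=(59*31+33)%997=865 h(98,98)=(98*31+98)%997=145 -> [430, 865, 145]
  L2: h(430,865)=(430*31+865)%997=237 h(145,145)=(145*31+145)%997=652 -> [237, 652]
  L3: h(237,652)=(237*31+652)%997=23 -> [23]
  root = 23 != target 14
Candidate C: set leaf[3] = 51 -> leaves = [77, 37, 59, 51, 77]
  L0: [77, 37, 59, 51, 77]
  L1: h(77,37)=(77*31+37)%997=430 h(59,51)=(59*31+51)%997=883 h(77,77)=(77*31+77)%997=470 -> [430, 883, 470]
  L2: h(430,883)=(430*31+883)%997=255 h(470,470)=(470*31+470)%997=85 -> [255, 85]
  L3: h(255,85)=(255*31+85)%997=14 -> [14]
  root = 14 == target 14  ** MATCH **
Candidate C produces the target root.

Answer: C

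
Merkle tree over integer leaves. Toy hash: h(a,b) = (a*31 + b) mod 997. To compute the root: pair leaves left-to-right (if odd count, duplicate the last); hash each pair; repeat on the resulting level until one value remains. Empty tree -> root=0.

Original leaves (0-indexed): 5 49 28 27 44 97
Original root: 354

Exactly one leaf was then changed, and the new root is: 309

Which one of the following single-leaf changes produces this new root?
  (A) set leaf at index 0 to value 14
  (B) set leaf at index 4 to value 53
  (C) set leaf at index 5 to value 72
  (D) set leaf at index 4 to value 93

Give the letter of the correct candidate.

Original leaves: [5, 49, 28, 27, 44, 97]
Target new root: 309
Try each candidate change and compute the resulting root:
Candidate A: set leaf[0] = 14 -> leaves = [14, 49, 28, 27, 44, 97]
  L0: [14, 49, 28, 27, 44, 97]
  L1: h(14,49)=(14*31+49)%997=483 h(28,27)=(28*31+27)%997=895 h(44,97)=(44*31+97)%997=464 -> [483, 895, 464]
  L2: h(483,895)=(483*31+895)%997=913 h(464,464)=(464*31+464)%997=890 -> [913, 890]
  L3: h(913,890)=(913*31+890)%997=280 -> [280]
  root = 280 != target 309
Candidate B: set leaf[4] = 53 -> leaves = [5, 49, 28, 27, 53, 97]
  L0: [5, 49, 28, 27, 53, 97]
  L1: h(5,49)=(5*31+49)%997=204 h(28,27)=(28*31+27)%997=895 h(53,97)=(53*31+97)%997=743 -> [204, 895, 743]
  L2: h(204,895)=(204*31+895)%997=240 h(743,743)=(743*31+743)%997=845 -> [240, 845]
  L3: h(240,845)=(240*31+845)%997=309 -> [309]
  root = 309 == target 309  ** MATCH **
Candidate C: set leaf[5] = 72 -> leaves = [5, 49, 28, 27, 44, 72]
  L0: [5, 49, 28, 27, 44, 72]
  L1: h(5,49)=(5*31+49)%997=204 h(28,27)=(28*31+27)%997=895 h(44,72)=(44*31+72)%997=439 -> [204, 895, 439]
  L2: h(204,895)=(204*31+895)%997=240 h(439,439)=(439*31+439)%997=90 -> [240, 90]
  L3: h(240,90)=(240*31+90)%997=551 -> [551]
  root = 551 != target 309
Candidate D: set leaf[4] = 93 -> leaves = [5, 49, 28, 27, 93, 97]
  L0: [5, 49, 28, 27, 93, 97]
  L1: h(5,49)=(5*31+49)%997=204 h(28,27)=(28*31+27)%997=895 h(93,97)=(93*31+97)%997=986 -> [204, 895, 986]
  L2: h(204,895)=(204*31+895)%997=240 h(986,986)=(986*31+986)%997=645 -> [240, 645]
  L3: h(240,645)=(240*31+645)%997=109 -> [109]
  root = 109 != target 309
Candidate B produces the target root.

Answer: B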